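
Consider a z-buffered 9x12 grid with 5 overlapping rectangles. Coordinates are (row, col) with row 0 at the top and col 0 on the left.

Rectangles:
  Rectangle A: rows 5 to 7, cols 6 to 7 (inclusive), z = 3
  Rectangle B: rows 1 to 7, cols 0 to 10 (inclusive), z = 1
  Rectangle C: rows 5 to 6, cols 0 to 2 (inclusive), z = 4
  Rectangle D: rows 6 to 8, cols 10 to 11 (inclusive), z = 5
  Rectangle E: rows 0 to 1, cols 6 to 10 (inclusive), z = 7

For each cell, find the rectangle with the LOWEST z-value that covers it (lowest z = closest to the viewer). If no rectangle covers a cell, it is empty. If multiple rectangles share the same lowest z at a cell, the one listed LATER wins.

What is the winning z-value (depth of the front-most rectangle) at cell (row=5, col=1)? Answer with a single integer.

Check cell (5,1):
  A: rows 5-7 cols 6-7 -> outside (col miss)
  B: rows 1-7 cols 0-10 z=1 -> covers; best now B (z=1)
  C: rows 5-6 cols 0-2 z=4 -> covers; best now B (z=1)
  D: rows 6-8 cols 10-11 -> outside (row miss)
  E: rows 0-1 cols 6-10 -> outside (row miss)
Winner: B at z=1

Answer: 1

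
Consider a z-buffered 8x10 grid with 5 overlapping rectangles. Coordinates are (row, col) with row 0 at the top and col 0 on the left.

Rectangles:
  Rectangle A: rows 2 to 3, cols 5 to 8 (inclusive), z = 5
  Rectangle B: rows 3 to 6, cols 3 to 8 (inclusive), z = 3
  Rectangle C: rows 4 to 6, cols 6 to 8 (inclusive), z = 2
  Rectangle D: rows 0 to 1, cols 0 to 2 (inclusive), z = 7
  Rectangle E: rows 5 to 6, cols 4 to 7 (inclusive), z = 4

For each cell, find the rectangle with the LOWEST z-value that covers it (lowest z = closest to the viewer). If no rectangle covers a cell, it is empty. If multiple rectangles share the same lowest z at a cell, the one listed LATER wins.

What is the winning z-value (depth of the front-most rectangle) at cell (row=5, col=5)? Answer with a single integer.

Answer: 3

Derivation:
Check cell (5,5):
  A: rows 2-3 cols 5-8 -> outside (row miss)
  B: rows 3-6 cols 3-8 z=3 -> covers; best now B (z=3)
  C: rows 4-6 cols 6-8 -> outside (col miss)
  D: rows 0-1 cols 0-2 -> outside (row miss)
  E: rows 5-6 cols 4-7 z=4 -> covers; best now B (z=3)
Winner: B at z=3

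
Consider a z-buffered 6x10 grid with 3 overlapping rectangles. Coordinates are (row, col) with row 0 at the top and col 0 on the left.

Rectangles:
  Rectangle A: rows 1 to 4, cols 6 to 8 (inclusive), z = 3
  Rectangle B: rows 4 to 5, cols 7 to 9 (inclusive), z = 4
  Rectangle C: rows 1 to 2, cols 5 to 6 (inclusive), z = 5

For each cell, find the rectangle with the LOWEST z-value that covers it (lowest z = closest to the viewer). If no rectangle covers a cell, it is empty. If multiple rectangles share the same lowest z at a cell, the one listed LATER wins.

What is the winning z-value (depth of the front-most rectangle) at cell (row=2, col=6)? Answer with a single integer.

Check cell (2,6):
  A: rows 1-4 cols 6-8 z=3 -> covers; best now A (z=3)
  B: rows 4-5 cols 7-9 -> outside (row miss)
  C: rows 1-2 cols 5-6 z=5 -> covers; best now A (z=3)
Winner: A at z=3

Answer: 3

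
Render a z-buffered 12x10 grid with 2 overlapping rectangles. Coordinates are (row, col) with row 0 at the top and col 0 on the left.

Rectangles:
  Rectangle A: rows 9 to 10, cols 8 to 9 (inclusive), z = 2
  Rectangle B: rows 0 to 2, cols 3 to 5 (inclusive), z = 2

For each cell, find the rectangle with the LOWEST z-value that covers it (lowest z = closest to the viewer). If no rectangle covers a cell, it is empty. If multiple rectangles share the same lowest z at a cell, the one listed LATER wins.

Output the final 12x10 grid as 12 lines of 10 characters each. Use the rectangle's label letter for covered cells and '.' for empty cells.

...BBB....
...BBB....
...BBB....
..........
..........
..........
..........
..........
..........
........AA
........AA
..........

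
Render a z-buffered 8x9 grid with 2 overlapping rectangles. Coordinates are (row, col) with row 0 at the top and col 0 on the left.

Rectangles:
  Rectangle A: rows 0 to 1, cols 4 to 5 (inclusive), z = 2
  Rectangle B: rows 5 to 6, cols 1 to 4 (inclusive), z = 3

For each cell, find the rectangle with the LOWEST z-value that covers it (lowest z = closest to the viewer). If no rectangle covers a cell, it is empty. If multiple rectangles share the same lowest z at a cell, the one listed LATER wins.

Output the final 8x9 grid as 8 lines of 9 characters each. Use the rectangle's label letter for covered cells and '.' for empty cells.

....AA...
....AA...
.........
.........
.........
.BBBB....
.BBBB....
.........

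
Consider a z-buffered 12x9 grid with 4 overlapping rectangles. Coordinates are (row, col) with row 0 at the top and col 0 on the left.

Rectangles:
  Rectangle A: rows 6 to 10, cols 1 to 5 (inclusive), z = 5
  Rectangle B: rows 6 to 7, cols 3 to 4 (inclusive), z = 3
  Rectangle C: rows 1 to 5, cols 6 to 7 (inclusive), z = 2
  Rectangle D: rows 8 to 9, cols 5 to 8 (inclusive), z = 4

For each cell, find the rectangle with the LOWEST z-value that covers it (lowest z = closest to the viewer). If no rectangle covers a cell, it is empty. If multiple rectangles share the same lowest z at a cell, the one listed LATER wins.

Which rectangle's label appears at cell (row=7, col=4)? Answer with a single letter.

Check cell (7,4):
  A: rows 6-10 cols 1-5 z=5 -> covers; best now A (z=5)
  B: rows 6-7 cols 3-4 z=3 -> covers; best now B (z=3)
  C: rows 1-5 cols 6-7 -> outside (row miss)
  D: rows 8-9 cols 5-8 -> outside (row miss)
Winner: B at z=3

Answer: B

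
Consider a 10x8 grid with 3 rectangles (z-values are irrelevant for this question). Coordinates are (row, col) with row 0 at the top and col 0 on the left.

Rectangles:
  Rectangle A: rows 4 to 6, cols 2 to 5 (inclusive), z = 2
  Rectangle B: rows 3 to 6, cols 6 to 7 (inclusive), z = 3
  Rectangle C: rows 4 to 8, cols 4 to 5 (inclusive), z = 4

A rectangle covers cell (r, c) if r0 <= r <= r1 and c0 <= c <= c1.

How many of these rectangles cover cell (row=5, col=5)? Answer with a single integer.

Answer: 2

Derivation:
Check cell (5,5):
  A: rows 4-6 cols 2-5 -> covers
  B: rows 3-6 cols 6-7 -> outside (col miss)
  C: rows 4-8 cols 4-5 -> covers
Count covering = 2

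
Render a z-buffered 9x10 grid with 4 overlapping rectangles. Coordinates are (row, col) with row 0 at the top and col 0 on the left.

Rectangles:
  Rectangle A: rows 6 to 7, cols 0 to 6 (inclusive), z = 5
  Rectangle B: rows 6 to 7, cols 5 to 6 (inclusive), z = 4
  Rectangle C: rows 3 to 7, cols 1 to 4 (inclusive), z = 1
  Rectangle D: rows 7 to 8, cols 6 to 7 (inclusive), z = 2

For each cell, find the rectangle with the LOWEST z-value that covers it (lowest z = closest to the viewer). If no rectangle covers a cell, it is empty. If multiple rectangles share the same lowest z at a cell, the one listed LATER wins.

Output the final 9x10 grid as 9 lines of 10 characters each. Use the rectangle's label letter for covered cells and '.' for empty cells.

..........
..........
..........
.CCCC.....
.CCCC.....
.CCCC.....
ACCCCBB...
ACCCCBDD..
......DD..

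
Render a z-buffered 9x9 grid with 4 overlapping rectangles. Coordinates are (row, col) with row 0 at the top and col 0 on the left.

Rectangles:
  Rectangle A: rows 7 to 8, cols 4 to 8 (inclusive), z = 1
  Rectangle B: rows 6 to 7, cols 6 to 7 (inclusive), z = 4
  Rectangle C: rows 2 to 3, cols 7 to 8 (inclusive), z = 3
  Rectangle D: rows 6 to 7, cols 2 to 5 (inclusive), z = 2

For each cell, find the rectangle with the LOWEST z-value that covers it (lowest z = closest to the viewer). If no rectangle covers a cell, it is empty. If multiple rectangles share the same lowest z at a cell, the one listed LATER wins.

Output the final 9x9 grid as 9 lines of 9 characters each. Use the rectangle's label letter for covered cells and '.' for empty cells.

.........
.........
.......CC
.......CC
.........
.........
..DDDDBB.
..DDAAAAA
....AAAAA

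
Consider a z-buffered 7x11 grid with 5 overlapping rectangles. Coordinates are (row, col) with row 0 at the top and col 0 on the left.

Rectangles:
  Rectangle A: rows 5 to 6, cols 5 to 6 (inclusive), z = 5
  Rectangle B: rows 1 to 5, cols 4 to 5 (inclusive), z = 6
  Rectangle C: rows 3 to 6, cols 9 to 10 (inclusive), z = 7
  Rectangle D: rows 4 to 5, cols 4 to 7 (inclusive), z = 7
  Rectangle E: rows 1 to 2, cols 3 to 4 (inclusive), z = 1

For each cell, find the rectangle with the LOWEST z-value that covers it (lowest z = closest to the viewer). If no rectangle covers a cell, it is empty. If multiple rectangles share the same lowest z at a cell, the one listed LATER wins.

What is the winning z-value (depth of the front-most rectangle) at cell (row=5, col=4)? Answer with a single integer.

Check cell (5,4):
  A: rows 5-6 cols 5-6 -> outside (col miss)
  B: rows 1-5 cols 4-5 z=6 -> covers; best now B (z=6)
  C: rows 3-6 cols 9-10 -> outside (col miss)
  D: rows 4-5 cols 4-7 z=7 -> covers; best now B (z=6)
  E: rows 1-2 cols 3-4 -> outside (row miss)
Winner: B at z=6

Answer: 6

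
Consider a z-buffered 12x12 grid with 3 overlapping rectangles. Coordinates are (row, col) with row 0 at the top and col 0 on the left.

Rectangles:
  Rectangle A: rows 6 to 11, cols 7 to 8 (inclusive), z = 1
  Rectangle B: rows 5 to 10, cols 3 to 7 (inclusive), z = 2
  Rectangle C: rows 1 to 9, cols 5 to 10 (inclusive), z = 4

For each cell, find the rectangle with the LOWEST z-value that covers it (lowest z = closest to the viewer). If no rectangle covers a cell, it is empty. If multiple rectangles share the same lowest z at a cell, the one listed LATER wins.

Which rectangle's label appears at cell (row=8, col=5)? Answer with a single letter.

Answer: B

Derivation:
Check cell (8,5):
  A: rows 6-11 cols 7-8 -> outside (col miss)
  B: rows 5-10 cols 3-7 z=2 -> covers; best now B (z=2)
  C: rows 1-9 cols 5-10 z=4 -> covers; best now B (z=2)
Winner: B at z=2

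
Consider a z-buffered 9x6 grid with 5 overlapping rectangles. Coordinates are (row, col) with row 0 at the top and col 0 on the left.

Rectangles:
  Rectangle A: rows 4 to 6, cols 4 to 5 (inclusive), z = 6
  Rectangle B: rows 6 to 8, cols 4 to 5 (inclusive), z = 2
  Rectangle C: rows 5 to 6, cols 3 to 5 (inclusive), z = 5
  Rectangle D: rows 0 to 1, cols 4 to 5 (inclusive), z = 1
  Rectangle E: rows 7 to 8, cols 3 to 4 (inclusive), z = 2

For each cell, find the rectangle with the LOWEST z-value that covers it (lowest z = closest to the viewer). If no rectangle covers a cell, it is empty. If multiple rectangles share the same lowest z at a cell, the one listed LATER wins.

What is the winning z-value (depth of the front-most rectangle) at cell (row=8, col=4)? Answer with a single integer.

Check cell (8,4):
  A: rows 4-6 cols 4-5 -> outside (row miss)
  B: rows 6-8 cols 4-5 z=2 -> covers; best now B (z=2)
  C: rows 5-6 cols 3-5 -> outside (row miss)
  D: rows 0-1 cols 4-5 -> outside (row miss)
  E: rows 7-8 cols 3-4 z=2 -> covers; best now E (z=2)
Winner: E at z=2

Answer: 2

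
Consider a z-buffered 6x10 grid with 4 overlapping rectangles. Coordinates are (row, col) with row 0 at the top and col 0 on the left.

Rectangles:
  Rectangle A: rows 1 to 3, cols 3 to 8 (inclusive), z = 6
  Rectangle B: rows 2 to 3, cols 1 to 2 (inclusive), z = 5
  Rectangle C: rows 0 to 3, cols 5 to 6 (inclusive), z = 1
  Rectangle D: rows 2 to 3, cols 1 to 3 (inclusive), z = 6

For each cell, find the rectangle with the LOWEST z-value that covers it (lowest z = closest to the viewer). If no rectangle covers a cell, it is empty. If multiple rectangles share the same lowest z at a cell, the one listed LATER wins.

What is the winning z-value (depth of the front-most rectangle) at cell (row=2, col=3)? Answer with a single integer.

Check cell (2,3):
  A: rows 1-3 cols 3-8 z=6 -> covers; best now A (z=6)
  B: rows 2-3 cols 1-2 -> outside (col miss)
  C: rows 0-3 cols 5-6 -> outside (col miss)
  D: rows 2-3 cols 1-3 z=6 -> covers; best now D (z=6)
Winner: D at z=6

Answer: 6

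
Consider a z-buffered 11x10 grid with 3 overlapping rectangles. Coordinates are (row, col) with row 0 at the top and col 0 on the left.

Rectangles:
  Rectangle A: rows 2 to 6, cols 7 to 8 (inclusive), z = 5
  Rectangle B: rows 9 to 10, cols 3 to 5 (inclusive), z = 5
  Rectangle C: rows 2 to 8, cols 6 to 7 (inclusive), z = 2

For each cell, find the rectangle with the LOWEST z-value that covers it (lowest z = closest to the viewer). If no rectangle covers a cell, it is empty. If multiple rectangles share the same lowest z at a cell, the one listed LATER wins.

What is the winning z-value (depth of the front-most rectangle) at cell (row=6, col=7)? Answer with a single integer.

Answer: 2

Derivation:
Check cell (6,7):
  A: rows 2-6 cols 7-8 z=5 -> covers; best now A (z=5)
  B: rows 9-10 cols 3-5 -> outside (row miss)
  C: rows 2-8 cols 6-7 z=2 -> covers; best now C (z=2)
Winner: C at z=2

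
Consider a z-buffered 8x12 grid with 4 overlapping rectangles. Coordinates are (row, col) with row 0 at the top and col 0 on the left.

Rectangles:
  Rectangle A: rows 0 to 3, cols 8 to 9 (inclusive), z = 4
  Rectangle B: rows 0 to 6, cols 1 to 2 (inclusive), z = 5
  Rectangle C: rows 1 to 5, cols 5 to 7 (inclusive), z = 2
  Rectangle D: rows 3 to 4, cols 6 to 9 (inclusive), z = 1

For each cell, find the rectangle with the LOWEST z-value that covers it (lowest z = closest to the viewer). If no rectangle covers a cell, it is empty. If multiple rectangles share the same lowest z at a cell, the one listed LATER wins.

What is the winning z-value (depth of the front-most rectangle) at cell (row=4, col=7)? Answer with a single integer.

Check cell (4,7):
  A: rows 0-3 cols 8-9 -> outside (row miss)
  B: rows 0-6 cols 1-2 -> outside (col miss)
  C: rows 1-5 cols 5-7 z=2 -> covers; best now C (z=2)
  D: rows 3-4 cols 6-9 z=1 -> covers; best now D (z=1)
Winner: D at z=1

Answer: 1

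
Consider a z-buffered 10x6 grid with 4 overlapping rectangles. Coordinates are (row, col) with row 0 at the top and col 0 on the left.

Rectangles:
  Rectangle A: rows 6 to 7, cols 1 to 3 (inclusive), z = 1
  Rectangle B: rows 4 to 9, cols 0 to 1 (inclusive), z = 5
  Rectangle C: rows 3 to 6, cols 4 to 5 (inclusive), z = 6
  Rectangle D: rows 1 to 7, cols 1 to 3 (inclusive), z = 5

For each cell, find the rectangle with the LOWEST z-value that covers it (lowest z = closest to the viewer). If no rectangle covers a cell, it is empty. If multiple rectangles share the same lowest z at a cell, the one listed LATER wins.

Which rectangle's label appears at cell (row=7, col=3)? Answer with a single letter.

Check cell (7,3):
  A: rows 6-7 cols 1-3 z=1 -> covers; best now A (z=1)
  B: rows 4-9 cols 0-1 -> outside (col miss)
  C: rows 3-6 cols 4-5 -> outside (row miss)
  D: rows 1-7 cols 1-3 z=5 -> covers; best now A (z=1)
Winner: A at z=1

Answer: A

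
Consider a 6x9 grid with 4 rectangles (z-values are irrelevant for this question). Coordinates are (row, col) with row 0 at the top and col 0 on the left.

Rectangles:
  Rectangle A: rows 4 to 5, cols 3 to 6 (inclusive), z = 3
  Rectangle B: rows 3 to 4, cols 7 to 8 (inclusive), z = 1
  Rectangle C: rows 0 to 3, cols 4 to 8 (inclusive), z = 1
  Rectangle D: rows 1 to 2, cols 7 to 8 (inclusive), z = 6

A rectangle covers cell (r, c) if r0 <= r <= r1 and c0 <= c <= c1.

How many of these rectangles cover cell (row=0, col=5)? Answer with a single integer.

Answer: 1

Derivation:
Check cell (0,5):
  A: rows 4-5 cols 3-6 -> outside (row miss)
  B: rows 3-4 cols 7-8 -> outside (row miss)
  C: rows 0-3 cols 4-8 -> covers
  D: rows 1-2 cols 7-8 -> outside (row miss)
Count covering = 1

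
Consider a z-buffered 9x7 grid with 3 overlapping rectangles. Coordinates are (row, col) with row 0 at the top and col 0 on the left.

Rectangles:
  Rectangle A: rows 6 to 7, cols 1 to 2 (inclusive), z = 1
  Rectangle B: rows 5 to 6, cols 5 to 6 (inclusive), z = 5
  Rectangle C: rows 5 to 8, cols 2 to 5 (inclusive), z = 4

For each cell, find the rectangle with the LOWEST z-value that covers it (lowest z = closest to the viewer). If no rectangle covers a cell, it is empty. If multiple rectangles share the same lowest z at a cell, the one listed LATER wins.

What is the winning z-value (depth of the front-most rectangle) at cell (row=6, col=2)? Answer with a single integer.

Check cell (6,2):
  A: rows 6-7 cols 1-2 z=1 -> covers; best now A (z=1)
  B: rows 5-6 cols 5-6 -> outside (col miss)
  C: rows 5-8 cols 2-5 z=4 -> covers; best now A (z=1)
Winner: A at z=1

Answer: 1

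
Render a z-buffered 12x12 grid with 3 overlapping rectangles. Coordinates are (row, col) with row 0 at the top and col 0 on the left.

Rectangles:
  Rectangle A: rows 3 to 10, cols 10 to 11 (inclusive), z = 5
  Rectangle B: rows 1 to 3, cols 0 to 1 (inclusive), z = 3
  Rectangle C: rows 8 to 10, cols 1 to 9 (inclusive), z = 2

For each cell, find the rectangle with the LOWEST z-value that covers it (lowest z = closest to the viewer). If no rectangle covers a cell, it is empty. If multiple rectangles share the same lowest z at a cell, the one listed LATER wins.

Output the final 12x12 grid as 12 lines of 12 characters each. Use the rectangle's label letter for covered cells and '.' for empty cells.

............
BB..........
BB..........
BB........AA
..........AA
..........AA
..........AA
..........AA
.CCCCCCCCCAA
.CCCCCCCCCAA
.CCCCCCCCCAA
............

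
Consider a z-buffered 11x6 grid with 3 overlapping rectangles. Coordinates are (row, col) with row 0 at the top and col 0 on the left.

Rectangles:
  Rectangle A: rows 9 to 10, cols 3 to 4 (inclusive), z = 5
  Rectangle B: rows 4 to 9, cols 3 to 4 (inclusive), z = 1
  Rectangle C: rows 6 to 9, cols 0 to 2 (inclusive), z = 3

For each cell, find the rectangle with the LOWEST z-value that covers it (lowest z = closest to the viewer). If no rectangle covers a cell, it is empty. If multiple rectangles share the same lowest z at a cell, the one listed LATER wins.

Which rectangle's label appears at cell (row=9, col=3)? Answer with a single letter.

Check cell (9,3):
  A: rows 9-10 cols 3-4 z=5 -> covers; best now A (z=5)
  B: rows 4-9 cols 3-4 z=1 -> covers; best now B (z=1)
  C: rows 6-9 cols 0-2 -> outside (col miss)
Winner: B at z=1

Answer: B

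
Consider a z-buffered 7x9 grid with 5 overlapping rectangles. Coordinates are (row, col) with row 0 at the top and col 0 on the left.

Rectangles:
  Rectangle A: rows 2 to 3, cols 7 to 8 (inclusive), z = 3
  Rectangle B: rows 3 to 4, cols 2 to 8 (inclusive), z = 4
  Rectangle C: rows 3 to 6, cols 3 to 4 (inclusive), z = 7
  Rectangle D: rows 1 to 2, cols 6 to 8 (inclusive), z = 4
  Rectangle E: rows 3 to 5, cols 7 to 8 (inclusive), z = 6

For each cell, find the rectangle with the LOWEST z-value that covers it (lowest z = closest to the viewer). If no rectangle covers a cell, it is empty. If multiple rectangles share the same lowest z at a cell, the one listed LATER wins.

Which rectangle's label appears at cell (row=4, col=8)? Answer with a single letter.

Answer: B

Derivation:
Check cell (4,8):
  A: rows 2-3 cols 7-8 -> outside (row miss)
  B: rows 3-4 cols 2-8 z=4 -> covers; best now B (z=4)
  C: rows 3-6 cols 3-4 -> outside (col miss)
  D: rows 1-2 cols 6-8 -> outside (row miss)
  E: rows 3-5 cols 7-8 z=6 -> covers; best now B (z=4)
Winner: B at z=4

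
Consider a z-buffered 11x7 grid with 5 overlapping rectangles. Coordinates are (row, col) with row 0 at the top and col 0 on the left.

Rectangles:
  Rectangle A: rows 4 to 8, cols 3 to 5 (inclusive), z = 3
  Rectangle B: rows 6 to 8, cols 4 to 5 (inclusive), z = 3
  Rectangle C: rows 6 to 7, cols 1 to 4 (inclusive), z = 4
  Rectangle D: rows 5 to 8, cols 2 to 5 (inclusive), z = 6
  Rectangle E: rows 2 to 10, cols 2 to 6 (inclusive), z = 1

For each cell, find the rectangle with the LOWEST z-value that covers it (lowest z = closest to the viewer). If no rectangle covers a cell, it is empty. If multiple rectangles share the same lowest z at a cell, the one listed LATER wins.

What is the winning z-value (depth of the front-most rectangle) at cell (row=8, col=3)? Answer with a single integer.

Answer: 1

Derivation:
Check cell (8,3):
  A: rows 4-8 cols 3-5 z=3 -> covers; best now A (z=3)
  B: rows 6-8 cols 4-5 -> outside (col miss)
  C: rows 6-7 cols 1-4 -> outside (row miss)
  D: rows 5-8 cols 2-5 z=6 -> covers; best now A (z=3)
  E: rows 2-10 cols 2-6 z=1 -> covers; best now E (z=1)
Winner: E at z=1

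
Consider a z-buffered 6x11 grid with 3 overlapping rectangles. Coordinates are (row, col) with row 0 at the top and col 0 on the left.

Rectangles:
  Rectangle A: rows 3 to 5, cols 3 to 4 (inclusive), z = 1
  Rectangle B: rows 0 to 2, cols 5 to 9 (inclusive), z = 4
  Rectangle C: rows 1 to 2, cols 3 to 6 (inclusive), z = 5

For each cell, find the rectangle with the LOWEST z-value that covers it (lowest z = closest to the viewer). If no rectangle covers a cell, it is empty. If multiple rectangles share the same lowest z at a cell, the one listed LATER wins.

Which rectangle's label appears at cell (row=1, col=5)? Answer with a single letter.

Answer: B

Derivation:
Check cell (1,5):
  A: rows 3-5 cols 3-4 -> outside (row miss)
  B: rows 0-2 cols 5-9 z=4 -> covers; best now B (z=4)
  C: rows 1-2 cols 3-6 z=5 -> covers; best now B (z=4)
Winner: B at z=4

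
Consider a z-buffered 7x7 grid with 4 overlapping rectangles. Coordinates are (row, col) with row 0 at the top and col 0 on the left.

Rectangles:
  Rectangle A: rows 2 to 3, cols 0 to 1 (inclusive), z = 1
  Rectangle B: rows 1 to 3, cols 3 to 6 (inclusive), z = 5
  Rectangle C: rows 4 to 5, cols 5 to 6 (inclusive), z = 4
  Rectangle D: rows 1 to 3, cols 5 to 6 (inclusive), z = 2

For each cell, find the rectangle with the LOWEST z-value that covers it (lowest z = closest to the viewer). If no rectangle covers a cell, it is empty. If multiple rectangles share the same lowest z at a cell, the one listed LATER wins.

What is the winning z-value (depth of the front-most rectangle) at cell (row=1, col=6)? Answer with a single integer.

Answer: 2

Derivation:
Check cell (1,6):
  A: rows 2-3 cols 0-1 -> outside (row miss)
  B: rows 1-3 cols 3-6 z=5 -> covers; best now B (z=5)
  C: rows 4-5 cols 5-6 -> outside (row miss)
  D: rows 1-3 cols 5-6 z=2 -> covers; best now D (z=2)
Winner: D at z=2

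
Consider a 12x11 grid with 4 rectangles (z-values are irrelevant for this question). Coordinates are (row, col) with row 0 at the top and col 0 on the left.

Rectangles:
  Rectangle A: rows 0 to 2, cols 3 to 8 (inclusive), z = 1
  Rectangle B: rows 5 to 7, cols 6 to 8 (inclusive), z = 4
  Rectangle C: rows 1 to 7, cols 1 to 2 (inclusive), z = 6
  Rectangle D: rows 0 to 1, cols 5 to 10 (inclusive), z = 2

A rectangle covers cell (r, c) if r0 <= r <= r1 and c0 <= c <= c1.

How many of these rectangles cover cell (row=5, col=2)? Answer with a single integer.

Check cell (5,2):
  A: rows 0-2 cols 3-8 -> outside (row miss)
  B: rows 5-7 cols 6-8 -> outside (col miss)
  C: rows 1-7 cols 1-2 -> covers
  D: rows 0-1 cols 5-10 -> outside (row miss)
Count covering = 1

Answer: 1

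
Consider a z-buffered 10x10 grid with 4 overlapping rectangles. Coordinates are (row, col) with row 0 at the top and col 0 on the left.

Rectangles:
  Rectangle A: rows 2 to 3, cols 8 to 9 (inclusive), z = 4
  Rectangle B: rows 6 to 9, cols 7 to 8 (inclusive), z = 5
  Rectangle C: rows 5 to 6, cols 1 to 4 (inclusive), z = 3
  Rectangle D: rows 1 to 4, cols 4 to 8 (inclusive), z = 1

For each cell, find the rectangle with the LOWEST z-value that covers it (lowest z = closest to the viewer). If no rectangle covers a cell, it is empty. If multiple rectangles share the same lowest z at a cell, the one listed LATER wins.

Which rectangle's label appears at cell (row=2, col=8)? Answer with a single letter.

Check cell (2,8):
  A: rows 2-3 cols 8-9 z=4 -> covers; best now A (z=4)
  B: rows 6-9 cols 7-8 -> outside (row miss)
  C: rows 5-6 cols 1-4 -> outside (row miss)
  D: rows 1-4 cols 4-8 z=1 -> covers; best now D (z=1)
Winner: D at z=1

Answer: D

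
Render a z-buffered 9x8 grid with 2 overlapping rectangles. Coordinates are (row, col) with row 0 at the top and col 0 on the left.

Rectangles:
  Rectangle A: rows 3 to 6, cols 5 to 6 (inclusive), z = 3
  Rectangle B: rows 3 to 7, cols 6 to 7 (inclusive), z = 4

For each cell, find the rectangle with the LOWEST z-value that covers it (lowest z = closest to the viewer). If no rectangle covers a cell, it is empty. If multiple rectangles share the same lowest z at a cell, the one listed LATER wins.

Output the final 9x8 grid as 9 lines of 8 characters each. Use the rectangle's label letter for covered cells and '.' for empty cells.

........
........
........
.....AAB
.....AAB
.....AAB
.....AAB
......BB
........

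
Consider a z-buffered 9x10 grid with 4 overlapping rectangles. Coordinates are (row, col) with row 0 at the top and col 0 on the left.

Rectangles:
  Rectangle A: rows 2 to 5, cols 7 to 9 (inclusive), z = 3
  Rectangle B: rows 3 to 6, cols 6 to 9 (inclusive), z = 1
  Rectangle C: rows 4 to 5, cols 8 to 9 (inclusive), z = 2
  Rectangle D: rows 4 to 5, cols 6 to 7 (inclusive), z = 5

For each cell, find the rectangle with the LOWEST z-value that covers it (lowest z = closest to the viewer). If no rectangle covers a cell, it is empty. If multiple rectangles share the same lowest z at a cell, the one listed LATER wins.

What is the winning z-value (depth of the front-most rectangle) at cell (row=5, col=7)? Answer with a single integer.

Answer: 1

Derivation:
Check cell (5,7):
  A: rows 2-5 cols 7-9 z=3 -> covers; best now A (z=3)
  B: rows 3-6 cols 6-9 z=1 -> covers; best now B (z=1)
  C: rows 4-5 cols 8-9 -> outside (col miss)
  D: rows 4-5 cols 6-7 z=5 -> covers; best now B (z=1)
Winner: B at z=1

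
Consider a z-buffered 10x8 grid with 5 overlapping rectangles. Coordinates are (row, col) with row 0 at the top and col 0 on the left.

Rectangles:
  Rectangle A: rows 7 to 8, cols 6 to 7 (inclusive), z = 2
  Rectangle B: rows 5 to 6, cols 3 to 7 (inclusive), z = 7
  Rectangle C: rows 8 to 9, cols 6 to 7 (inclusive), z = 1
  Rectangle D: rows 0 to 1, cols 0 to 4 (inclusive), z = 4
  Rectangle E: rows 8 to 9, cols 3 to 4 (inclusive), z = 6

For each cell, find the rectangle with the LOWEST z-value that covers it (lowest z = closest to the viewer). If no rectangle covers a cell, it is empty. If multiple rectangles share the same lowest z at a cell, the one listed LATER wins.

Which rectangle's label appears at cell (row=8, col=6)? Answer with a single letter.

Answer: C

Derivation:
Check cell (8,6):
  A: rows 7-8 cols 6-7 z=2 -> covers; best now A (z=2)
  B: rows 5-6 cols 3-7 -> outside (row miss)
  C: rows 8-9 cols 6-7 z=1 -> covers; best now C (z=1)
  D: rows 0-1 cols 0-4 -> outside (row miss)
  E: rows 8-9 cols 3-4 -> outside (col miss)
Winner: C at z=1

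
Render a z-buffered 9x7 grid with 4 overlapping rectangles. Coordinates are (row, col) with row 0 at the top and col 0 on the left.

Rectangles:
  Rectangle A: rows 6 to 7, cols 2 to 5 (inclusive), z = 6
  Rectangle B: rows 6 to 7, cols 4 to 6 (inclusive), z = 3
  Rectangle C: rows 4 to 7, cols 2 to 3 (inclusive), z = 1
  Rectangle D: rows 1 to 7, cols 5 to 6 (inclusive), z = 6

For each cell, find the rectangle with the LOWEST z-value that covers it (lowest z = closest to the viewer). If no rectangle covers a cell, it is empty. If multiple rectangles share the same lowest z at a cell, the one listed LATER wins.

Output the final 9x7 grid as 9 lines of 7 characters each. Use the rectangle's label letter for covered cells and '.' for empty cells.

.......
.....DD
.....DD
.....DD
..CC.DD
..CC.DD
..CCBBB
..CCBBB
.......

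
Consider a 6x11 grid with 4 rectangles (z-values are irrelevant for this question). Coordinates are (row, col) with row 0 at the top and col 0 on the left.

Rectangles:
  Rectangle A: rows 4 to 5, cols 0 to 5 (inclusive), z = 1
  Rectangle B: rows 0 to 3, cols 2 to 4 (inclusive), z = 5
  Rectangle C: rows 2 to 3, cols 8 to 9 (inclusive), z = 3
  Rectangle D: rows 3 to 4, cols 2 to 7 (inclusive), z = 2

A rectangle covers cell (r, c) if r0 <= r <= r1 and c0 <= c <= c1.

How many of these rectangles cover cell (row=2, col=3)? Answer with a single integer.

Answer: 1

Derivation:
Check cell (2,3):
  A: rows 4-5 cols 0-5 -> outside (row miss)
  B: rows 0-3 cols 2-4 -> covers
  C: rows 2-3 cols 8-9 -> outside (col miss)
  D: rows 3-4 cols 2-7 -> outside (row miss)
Count covering = 1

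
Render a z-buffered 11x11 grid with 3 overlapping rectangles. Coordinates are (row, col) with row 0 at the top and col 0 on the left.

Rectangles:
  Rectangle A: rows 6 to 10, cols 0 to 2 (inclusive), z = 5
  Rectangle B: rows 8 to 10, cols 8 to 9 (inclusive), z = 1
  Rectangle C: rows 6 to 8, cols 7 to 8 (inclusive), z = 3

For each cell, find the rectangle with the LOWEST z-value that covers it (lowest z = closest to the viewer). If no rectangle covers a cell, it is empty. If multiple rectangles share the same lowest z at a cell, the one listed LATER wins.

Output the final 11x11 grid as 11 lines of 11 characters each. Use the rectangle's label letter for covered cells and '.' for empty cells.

...........
...........
...........
...........
...........
...........
AAA....CC..
AAA....CC..
AAA....CBB.
AAA.....BB.
AAA.....BB.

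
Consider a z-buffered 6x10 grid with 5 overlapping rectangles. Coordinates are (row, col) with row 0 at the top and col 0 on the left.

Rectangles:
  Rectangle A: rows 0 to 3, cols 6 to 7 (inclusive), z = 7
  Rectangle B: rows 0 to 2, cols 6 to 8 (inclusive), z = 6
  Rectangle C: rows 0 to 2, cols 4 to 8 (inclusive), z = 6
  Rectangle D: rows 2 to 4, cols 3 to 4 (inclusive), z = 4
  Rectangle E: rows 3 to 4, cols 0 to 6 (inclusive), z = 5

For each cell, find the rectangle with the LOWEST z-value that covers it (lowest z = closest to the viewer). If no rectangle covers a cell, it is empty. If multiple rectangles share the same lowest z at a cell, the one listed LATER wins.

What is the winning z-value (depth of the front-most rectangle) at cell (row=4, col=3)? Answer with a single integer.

Answer: 4

Derivation:
Check cell (4,3):
  A: rows 0-3 cols 6-7 -> outside (row miss)
  B: rows 0-2 cols 6-8 -> outside (row miss)
  C: rows 0-2 cols 4-8 -> outside (row miss)
  D: rows 2-4 cols 3-4 z=4 -> covers; best now D (z=4)
  E: rows 3-4 cols 0-6 z=5 -> covers; best now D (z=4)
Winner: D at z=4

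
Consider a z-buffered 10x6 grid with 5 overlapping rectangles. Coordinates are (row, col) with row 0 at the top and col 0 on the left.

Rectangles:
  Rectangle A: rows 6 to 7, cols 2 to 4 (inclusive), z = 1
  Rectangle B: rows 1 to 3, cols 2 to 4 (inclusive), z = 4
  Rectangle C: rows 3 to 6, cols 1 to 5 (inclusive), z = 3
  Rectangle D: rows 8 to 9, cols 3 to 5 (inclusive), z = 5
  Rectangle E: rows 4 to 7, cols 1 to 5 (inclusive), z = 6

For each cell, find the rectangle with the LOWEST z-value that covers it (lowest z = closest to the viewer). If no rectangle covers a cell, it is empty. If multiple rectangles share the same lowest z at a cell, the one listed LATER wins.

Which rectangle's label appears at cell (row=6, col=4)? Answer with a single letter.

Answer: A

Derivation:
Check cell (6,4):
  A: rows 6-7 cols 2-4 z=1 -> covers; best now A (z=1)
  B: rows 1-3 cols 2-4 -> outside (row miss)
  C: rows 3-6 cols 1-5 z=3 -> covers; best now A (z=1)
  D: rows 8-9 cols 3-5 -> outside (row miss)
  E: rows 4-7 cols 1-5 z=6 -> covers; best now A (z=1)
Winner: A at z=1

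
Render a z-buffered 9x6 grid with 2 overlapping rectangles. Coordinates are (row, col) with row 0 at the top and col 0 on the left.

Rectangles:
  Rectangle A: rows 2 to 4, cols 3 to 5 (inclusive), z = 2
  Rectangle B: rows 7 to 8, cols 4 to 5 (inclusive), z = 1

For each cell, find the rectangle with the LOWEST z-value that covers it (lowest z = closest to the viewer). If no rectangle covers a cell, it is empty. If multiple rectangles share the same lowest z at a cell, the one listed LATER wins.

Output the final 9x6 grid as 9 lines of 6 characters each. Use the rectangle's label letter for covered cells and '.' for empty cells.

......
......
...AAA
...AAA
...AAA
......
......
....BB
....BB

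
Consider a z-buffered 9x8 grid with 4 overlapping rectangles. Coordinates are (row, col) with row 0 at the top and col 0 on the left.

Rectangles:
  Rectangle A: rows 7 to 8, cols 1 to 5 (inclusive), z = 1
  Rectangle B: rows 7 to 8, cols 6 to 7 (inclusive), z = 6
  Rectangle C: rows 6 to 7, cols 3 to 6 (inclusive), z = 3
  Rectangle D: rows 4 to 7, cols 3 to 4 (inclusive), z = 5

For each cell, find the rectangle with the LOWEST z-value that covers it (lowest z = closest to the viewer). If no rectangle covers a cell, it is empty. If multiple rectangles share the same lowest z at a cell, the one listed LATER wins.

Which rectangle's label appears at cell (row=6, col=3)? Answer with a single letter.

Check cell (6,3):
  A: rows 7-8 cols 1-5 -> outside (row miss)
  B: rows 7-8 cols 6-7 -> outside (row miss)
  C: rows 6-7 cols 3-6 z=3 -> covers; best now C (z=3)
  D: rows 4-7 cols 3-4 z=5 -> covers; best now C (z=3)
Winner: C at z=3

Answer: C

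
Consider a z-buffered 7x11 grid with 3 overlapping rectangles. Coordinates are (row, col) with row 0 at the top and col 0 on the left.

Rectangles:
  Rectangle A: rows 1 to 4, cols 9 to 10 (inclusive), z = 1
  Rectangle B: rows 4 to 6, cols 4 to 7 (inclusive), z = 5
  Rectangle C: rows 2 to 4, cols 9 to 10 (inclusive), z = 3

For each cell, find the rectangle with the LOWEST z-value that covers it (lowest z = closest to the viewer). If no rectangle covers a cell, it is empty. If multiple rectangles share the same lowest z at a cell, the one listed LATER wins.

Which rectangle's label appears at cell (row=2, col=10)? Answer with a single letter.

Answer: A

Derivation:
Check cell (2,10):
  A: rows 1-4 cols 9-10 z=1 -> covers; best now A (z=1)
  B: rows 4-6 cols 4-7 -> outside (row miss)
  C: rows 2-4 cols 9-10 z=3 -> covers; best now A (z=1)
Winner: A at z=1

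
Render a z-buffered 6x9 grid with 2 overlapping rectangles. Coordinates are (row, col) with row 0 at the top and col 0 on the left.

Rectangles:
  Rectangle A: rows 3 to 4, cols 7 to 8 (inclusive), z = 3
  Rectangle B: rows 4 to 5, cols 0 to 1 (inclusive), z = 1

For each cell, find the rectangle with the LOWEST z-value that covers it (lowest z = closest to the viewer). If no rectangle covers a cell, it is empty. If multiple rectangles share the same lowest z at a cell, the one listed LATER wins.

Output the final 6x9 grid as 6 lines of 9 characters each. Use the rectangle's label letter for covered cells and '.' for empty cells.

.........
.........
.........
.......AA
BB.....AA
BB.......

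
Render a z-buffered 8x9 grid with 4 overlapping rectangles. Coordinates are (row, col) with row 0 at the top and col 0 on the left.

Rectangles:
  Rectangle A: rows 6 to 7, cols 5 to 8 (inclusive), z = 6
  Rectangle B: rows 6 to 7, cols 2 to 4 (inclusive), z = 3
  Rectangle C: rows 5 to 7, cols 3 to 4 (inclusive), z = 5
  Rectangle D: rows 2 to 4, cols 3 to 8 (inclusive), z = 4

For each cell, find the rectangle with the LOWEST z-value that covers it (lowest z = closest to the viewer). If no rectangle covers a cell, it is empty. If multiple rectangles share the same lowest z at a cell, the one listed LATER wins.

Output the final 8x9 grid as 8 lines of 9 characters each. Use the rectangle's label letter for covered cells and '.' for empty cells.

.........
.........
...DDDDDD
...DDDDDD
...DDDDDD
...CC....
..BBBAAAA
..BBBAAAA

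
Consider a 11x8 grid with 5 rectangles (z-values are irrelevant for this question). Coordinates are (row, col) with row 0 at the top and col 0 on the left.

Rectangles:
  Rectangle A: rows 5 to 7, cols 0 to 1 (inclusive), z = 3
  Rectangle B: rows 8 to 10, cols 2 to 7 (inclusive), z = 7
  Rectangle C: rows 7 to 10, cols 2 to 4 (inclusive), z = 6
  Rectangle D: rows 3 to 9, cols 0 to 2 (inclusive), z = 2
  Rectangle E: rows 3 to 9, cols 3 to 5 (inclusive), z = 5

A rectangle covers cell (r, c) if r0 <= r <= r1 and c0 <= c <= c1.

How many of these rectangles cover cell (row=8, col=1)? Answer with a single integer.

Check cell (8,1):
  A: rows 5-7 cols 0-1 -> outside (row miss)
  B: rows 8-10 cols 2-7 -> outside (col miss)
  C: rows 7-10 cols 2-4 -> outside (col miss)
  D: rows 3-9 cols 0-2 -> covers
  E: rows 3-9 cols 3-5 -> outside (col miss)
Count covering = 1

Answer: 1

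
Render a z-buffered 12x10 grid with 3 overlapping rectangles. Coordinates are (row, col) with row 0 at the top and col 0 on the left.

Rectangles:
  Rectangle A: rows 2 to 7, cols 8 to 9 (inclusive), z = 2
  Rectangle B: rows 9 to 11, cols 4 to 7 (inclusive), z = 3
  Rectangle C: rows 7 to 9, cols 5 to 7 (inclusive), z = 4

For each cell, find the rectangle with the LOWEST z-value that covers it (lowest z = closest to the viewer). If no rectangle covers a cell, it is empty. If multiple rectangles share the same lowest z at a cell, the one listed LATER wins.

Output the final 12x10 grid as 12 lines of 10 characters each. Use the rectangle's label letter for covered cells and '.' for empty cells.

..........
..........
........AA
........AA
........AA
........AA
........AA
.....CCCAA
.....CCC..
....BBBB..
....BBBB..
....BBBB..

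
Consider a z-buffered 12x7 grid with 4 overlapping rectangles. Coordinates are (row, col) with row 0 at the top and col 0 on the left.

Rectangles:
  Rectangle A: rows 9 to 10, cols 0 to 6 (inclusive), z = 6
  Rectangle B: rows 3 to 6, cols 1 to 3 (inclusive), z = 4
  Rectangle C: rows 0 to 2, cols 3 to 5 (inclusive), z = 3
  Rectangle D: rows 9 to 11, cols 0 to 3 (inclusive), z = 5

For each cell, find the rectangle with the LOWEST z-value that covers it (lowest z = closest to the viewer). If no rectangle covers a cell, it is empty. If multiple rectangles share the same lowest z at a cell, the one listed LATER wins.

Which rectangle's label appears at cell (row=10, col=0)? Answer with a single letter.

Answer: D

Derivation:
Check cell (10,0):
  A: rows 9-10 cols 0-6 z=6 -> covers; best now A (z=6)
  B: rows 3-6 cols 1-3 -> outside (row miss)
  C: rows 0-2 cols 3-5 -> outside (row miss)
  D: rows 9-11 cols 0-3 z=5 -> covers; best now D (z=5)
Winner: D at z=5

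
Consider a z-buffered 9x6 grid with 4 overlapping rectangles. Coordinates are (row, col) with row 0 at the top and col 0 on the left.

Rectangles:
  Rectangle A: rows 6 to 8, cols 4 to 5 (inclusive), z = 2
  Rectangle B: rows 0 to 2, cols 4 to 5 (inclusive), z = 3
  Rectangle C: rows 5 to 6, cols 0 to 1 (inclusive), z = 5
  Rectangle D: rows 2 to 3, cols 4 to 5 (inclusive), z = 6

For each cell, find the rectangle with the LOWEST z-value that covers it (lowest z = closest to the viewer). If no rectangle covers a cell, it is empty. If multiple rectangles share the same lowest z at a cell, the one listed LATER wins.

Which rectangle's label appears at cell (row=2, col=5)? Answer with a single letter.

Check cell (2,5):
  A: rows 6-8 cols 4-5 -> outside (row miss)
  B: rows 0-2 cols 4-5 z=3 -> covers; best now B (z=3)
  C: rows 5-6 cols 0-1 -> outside (row miss)
  D: rows 2-3 cols 4-5 z=6 -> covers; best now B (z=3)
Winner: B at z=3

Answer: B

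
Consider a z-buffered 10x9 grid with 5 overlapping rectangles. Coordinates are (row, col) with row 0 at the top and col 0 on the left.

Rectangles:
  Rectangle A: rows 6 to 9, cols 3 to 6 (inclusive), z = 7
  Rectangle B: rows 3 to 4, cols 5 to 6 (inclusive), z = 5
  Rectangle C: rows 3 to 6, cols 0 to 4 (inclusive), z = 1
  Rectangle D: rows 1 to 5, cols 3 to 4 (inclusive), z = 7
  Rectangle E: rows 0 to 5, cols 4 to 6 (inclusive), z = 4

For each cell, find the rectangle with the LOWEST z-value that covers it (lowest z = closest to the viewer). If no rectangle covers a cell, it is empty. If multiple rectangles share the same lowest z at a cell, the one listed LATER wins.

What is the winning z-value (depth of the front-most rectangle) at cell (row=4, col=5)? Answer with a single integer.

Answer: 4

Derivation:
Check cell (4,5):
  A: rows 6-9 cols 3-6 -> outside (row miss)
  B: rows 3-4 cols 5-6 z=5 -> covers; best now B (z=5)
  C: rows 3-6 cols 0-4 -> outside (col miss)
  D: rows 1-5 cols 3-4 -> outside (col miss)
  E: rows 0-5 cols 4-6 z=4 -> covers; best now E (z=4)
Winner: E at z=4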